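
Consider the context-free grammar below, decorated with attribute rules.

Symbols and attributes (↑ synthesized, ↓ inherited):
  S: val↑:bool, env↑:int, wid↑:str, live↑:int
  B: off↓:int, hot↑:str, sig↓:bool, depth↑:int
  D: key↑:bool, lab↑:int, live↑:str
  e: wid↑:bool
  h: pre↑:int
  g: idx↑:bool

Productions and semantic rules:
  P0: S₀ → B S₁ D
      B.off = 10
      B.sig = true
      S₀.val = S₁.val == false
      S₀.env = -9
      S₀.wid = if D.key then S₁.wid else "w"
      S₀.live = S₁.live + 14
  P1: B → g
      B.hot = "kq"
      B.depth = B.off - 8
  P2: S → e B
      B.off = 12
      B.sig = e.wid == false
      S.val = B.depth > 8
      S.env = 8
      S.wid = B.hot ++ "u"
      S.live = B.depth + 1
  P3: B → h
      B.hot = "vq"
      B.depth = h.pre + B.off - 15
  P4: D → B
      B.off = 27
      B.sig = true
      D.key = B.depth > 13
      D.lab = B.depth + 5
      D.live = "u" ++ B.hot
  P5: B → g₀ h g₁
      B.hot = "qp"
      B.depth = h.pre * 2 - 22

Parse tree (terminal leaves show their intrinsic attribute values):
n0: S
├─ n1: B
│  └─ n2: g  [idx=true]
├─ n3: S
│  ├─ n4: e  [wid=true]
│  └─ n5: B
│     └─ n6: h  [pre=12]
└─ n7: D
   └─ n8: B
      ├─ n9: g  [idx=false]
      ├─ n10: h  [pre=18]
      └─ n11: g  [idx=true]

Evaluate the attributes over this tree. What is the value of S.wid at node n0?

"vqu"

1. n1.off = 10  [10]
2. n1.sig = true  [true]
3. n2.idx = true  [terminal]
4. n1.hot = "kq"  ["kq"]
5. n1.depth = 2  [B.off - 8]
6. n4.wid = true  [terminal]
7. n5.off = 12  [12]
8. n5.sig = false  [e.wid == false]
9. n6.pre = 12  [terminal]
10. n5.hot = "vq"  ["vq"]
11. n5.depth = 9  [h.pre + B.off - 15]
12. n3.val = true  [B.depth > 8]
13. n3.env = 8  [8]
14. n3.wid = "vqu"  [B.hot ++ "u"]
15. n3.live = 10  [B.depth + 1]
16. n8.off = 27  [27]
17. n8.sig = true  [true]
18. n9.idx = false  [terminal]
19. n10.pre = 18  [terminal]
20. n11.idx = true  [terminal]
21. n8.hot = "qp"  ["qp"]
22. n8.depth = 14  [h.pre * 2 - 22]
23. n7.key = true  [B.depth > 13]
24. n7.lab = 19  [B.depth + 5]
25. n7.live = "uqp"  ["u" ++ B.hot]
26. n0.val = false  [S₁.val == false]
27. n0.env = -9  [-9]
28. n0.wid = "vqu"  [if D.key then S₁.wid else "w"]
29. n0.live = 24  [S₁.live + 14]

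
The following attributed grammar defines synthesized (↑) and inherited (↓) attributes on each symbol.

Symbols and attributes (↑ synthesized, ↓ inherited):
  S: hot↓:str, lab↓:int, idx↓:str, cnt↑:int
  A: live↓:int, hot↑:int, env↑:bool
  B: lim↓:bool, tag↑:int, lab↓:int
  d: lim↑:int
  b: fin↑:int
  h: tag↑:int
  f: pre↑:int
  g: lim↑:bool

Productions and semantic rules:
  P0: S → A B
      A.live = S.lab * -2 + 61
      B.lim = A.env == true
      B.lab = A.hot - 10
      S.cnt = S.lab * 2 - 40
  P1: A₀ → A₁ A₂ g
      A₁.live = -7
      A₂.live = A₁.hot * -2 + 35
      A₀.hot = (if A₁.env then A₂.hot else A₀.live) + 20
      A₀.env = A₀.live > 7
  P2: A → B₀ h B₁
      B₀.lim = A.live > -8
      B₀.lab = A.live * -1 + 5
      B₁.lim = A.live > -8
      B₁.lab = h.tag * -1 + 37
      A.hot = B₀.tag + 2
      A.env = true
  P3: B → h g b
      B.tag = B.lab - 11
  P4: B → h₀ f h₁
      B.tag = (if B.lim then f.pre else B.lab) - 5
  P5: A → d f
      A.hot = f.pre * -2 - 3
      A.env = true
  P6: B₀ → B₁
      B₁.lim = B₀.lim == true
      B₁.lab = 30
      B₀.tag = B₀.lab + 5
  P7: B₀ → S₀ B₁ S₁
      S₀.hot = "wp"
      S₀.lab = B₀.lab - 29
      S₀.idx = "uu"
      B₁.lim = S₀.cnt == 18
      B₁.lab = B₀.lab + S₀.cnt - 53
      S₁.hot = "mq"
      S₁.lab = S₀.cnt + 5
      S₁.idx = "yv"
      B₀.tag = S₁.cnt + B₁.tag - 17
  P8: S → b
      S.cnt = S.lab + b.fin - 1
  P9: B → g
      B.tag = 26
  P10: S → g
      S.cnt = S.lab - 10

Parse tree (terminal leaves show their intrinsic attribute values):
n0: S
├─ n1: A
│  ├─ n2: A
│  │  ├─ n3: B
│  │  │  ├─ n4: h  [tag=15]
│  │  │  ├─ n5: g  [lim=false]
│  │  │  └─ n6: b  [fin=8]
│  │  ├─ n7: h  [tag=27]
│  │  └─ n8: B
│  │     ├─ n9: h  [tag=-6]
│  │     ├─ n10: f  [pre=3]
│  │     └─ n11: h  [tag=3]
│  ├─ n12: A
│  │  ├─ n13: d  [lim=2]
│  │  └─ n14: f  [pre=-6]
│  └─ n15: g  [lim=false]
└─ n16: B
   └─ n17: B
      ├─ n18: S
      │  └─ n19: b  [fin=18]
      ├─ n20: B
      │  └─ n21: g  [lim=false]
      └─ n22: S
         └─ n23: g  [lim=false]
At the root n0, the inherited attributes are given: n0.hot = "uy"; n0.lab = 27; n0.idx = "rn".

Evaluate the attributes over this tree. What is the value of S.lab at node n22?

23

1. n0.hot = "uy"  [given at root]
2. n0.lab = 27  [given at root]
3. n0.idx = "rn"  [given at root]
4. n1.live = 7  [S.lab * -2 + 61]
5. n2.live = -7  [-7]
6. n3.lim = true  [A.live > -8]
7. n3.lab = 12  [A.live * -1 + 5]
8. n4.tag = 15  [terminal]
9. n5.lim = false  [terminal]
10. n6.fin = 8  [terminal]
11. n3.tag = 1  [B.lab - 11]
12. n7.tag = 27  [terminal]
13. n8.lim = true  [A.live > -8]
14. n8.lab = 10  [h.tag * -1 + 37]
15. n9.tag = -6  [terminal]
16. n10.pre = 3  [terminal]
17. n11.tag = 3  [terminal]
18. n8.tag = -2  [(if B.lim then f.pre else B.lab) - 5]
19. n2.hot = 3  [B₀.tag + 2]
20. n2.env = true  [true]
21. n12.live = 29  [A₁.hot * -2 + 35]
22. n13.lim = 2  [terminal]
23. n14.pre = -6  [terminal]
24. n12.hot = 9  [f.pre * -2 - 3]
25. n12.env = true  [true]
26. n15.lim = false  [terminal]
27. n1.hot = 29  [(if A₁.env then A₂.hot else A₀.live) + 20]
28. n1.env = false  [A₀.live > 7]
29. n16.lim = false  [A.env == true]
30. n16.lab = 19  [A.hot - 10]
31. n17.lim = false  [B₀.lim == true]
32. n17.lab = 30  [30]
33. n18.hot = "wp"  ["wp"]
34. n18.lab = 1  [B₀.lab - 29]
35. n18.idx = "uu"  ["uu"]
36. n19.fin = 18  [terminal]
37. n18.cnt = 18  [S.lab + b.fin - 1]
38. n20.lim = true  [S₀.cnt == 18]
39. n20.lab = -5  [B₀.lab + S₀.cnt - 53]
40. n21.lim = false  [terminal]
41. n20.tag = 26  [26]
42. n22.hot = "mq"  ["mq"]
43. n22.lab = 23  [S₀.cnt + 5]
44. n22.idx = "yv"  ["yv"]
45. n23.lim = false  [terminal]
46. n22.cnt = 13  [S.lab - 10]
47. n17.tag = 22  [S₁.cnt + B₁.tag - 17]
48. n16.tag = 24  [B₀.lab + 5]
49. n0.cnt = 14  [S.lab * 2 - 40]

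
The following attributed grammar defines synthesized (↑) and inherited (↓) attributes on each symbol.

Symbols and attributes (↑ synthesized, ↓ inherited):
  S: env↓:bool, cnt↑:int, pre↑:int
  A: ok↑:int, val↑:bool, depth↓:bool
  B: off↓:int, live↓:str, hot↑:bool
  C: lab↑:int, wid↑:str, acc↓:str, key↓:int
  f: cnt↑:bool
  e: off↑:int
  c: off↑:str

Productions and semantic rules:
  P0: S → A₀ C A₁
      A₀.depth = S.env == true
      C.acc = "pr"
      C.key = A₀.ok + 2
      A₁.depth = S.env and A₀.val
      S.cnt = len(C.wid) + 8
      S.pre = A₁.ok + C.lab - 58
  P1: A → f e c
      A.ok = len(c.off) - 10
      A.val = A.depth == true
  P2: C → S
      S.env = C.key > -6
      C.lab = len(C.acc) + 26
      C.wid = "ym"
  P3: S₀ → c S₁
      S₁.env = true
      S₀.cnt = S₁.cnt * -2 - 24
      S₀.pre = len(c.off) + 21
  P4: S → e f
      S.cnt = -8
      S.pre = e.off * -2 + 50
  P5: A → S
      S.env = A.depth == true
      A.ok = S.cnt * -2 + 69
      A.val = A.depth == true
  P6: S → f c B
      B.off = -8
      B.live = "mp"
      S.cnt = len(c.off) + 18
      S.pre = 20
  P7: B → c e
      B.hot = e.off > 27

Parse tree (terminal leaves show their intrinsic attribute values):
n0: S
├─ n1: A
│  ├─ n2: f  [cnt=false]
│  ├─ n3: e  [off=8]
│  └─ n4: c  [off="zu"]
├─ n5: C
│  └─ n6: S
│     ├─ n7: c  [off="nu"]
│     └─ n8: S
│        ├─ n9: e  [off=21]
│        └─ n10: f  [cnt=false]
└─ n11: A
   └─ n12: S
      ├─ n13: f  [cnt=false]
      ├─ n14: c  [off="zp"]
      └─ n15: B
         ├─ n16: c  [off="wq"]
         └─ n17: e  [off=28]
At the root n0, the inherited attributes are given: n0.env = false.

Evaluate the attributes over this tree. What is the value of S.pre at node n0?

1. n0.env = false  [given at root]
2. n1.depth = false  [S.env == true]
3. n2.cnt = false  [terminal]
4. n3.off = 8  [terminal]
5. n4.off = "zu"  [terminal]
6. n1.ok = -8  [len(c.off) - 10]
7. n1.val = false  [A.depth == true]
8. n5.acc = "pr"  ["pr"]
9. n5.key = -6  [A₀.ok + 2]
10. n6.env = false  [C.key > -6]
11. n7.off = "nu"  [terminal]
12. n8.env = true  [true]
13. n9.off = 21  [terminal]
14. n10.cnt = false  [terminal]
15. n8.cnt = -8  [-8]
16. n8.pre = 8  [e.off * -2 + 50]
17. n6.cnt = -8  [S₁.cnt * -2 - 24]
18. n6.pre = 23  [len(c.off) + 21]
19. n5.lab = 28  [len(C.acc) + 26]
20. n5.wid = "ym"  ["ym"]
21. n11.depth = false  [S.env and A₀.val]
22. n12.env = false  [A.depth == true]
23. n13.cnt = false  [terminal]
24. n14.off = "zp"  [terminal]
25. n15.off = -8  [-8]
26. n15.live = "mp"  ["mp"]
27. n16.off = "wq"  [terminal]
28. n17.off = 28  [terminal]
29. n15.hot = true  [e.off > 27]
30. n12.cnt = 20  [len(c.off) + 18]
31. n12.pre = 20  [20]
32. n11.ok = 29  [S.cnt * -2 + 69]
33. n11.val = false  [A.depth == true]
34. n0.cnt = 10  [len(C.wid) + 8]
35. n0.pre = -1  [A₁.ok + C.lab - 58]

-1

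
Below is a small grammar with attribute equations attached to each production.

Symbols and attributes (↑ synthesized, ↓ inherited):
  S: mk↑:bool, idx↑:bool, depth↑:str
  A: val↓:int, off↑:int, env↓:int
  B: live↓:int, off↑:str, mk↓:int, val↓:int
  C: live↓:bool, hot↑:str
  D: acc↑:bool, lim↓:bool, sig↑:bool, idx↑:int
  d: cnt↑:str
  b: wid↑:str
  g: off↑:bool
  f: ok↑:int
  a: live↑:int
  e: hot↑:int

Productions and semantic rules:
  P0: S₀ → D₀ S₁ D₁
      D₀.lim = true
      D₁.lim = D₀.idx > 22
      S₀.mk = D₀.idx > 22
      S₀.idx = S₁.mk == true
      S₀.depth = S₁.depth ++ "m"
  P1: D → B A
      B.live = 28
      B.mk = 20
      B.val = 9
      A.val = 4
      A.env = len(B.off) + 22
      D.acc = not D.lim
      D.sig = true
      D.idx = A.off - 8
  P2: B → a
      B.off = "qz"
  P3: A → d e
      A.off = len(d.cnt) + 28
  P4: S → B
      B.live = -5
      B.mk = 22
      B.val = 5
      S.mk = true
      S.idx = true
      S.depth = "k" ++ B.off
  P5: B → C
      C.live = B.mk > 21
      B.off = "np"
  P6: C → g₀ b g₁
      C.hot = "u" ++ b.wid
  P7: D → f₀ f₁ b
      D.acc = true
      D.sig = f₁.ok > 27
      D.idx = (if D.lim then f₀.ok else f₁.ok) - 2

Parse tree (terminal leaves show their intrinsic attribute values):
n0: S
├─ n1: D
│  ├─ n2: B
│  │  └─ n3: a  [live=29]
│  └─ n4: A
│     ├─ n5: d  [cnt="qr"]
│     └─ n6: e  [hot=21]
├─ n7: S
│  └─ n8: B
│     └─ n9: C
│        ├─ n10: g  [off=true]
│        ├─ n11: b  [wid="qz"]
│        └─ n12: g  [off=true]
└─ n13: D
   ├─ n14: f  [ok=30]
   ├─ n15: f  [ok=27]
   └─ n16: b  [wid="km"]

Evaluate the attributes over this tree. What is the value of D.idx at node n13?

1. n1.lim = true  [true]
2. n2.live = 28  [28]
3. n2.mk = 20  [20]
4. n2.val = 9  [9]
5. n3.live = 29  [terminal]
6. n2.off = "qz"  ["qz"]
7. n4.val = 4  [4]
8. n4.env = 24  [len(B.off) + 22]
9. n5.cnt = "qr"  [terminal]
10. n6.hot = 21  [terminal]
11. n4.off = 30  [len(d.cnt) + 28]
12. n1.acc = false  [not D.lim]
13. n1.sig = true  [true]
14. n1.idx = 22  [A.off - 8]
15. n8.live = -5  [-5]
16. n8.mk = 22  [22]
17. n8.val = 5  [5]
18. n9.live = true  [B.mk > 21]
19. n10.off = true  [terminal]
20. n11.wid = "qz"  [terminal]
21. n12.off = true  [terminal]
22. n9.hot = "uqz"  ["u" ++ b.wid]
23. n8.off = "np"  ["np"]
24. n7.mk = true  [true]
25. n7.idx = true  [true]
26. n7.depth = "knp"  ["k" ++ B.off]
27. n13.lim = false  [D₀.idx > 22]
28. n14.ok = 30  [terminal]
29. n15.ok = 27  [terminal]
30. n16.wid = "km"  [terminal]
31. n13.acc = true  [true]
32. n13.sig = false  [f₁.ok > 27]
33. n13.idx = 25  [(if D.lim then f₀.ok else f₁.ok) - 2]
34. n0.mk = false  [D₀.idx > 22]
35. n0.idx = true  [S₁.mk == true]
36. n0.depth = "knpm"  [S₁.depth ++ "m"]

25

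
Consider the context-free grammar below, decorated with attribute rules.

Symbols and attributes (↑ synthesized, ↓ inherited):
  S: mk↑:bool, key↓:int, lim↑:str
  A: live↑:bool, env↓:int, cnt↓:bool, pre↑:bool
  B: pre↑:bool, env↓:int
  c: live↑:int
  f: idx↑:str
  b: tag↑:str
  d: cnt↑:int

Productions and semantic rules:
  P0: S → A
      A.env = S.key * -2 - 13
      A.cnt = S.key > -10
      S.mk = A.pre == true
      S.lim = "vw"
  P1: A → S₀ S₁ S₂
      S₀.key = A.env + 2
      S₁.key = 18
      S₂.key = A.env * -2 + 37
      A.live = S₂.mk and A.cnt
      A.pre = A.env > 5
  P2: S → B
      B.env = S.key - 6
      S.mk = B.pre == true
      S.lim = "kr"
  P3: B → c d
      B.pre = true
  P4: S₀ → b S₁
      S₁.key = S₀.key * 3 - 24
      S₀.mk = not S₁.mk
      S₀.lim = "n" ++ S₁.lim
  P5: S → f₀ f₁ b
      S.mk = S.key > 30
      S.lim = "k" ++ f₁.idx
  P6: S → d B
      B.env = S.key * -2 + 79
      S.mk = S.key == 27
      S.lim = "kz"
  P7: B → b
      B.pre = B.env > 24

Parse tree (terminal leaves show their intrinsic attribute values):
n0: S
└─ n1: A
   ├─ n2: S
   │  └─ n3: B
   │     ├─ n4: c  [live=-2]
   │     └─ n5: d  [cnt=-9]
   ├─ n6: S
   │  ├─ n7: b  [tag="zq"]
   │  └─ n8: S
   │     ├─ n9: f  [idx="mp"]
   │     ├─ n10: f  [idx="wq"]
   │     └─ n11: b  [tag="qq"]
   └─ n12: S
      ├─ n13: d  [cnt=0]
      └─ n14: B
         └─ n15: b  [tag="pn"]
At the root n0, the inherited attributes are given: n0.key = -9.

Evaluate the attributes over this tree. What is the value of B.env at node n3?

1. n0.key = -9  [given at root]
2. n1.env = 5  [S.key * -2 - 13]
3. n1.cnt = true  [S.key > -10]
4. n2.key = 7  [A.env + 2]
5. n3.env = 1  [S.key - 6]
6. n4.live = -2  [terminal]
7. n5.cnt = -9  [terminal]
8. n3.pre = true  [true]
9. n2.mk = true  [B.pre == true]
10. n2.lim = "kr"  ["kr"]
11. n6.key = 18  [18]
12. n7.tag = "zq"  [terminal]
13. n8.key = 30  [S₀.key * 3 - 24]
14. n9.idx = "mp"  [terminal]
15. n10.idx = "wq"  [terminal]
16. n11.tag = "qq"  [terminal]
17. n8.mk = false  [S.key > 30]
18. n8.lim = "kwq"  ["k" ++ f₁.idx]
19. n6.mk = true  [not S₁.mk]
20. n6.lim = "nkwq"  ["n" ++ S₁.lim]
21. n12.key = 27  [A.env * -2 + 37]
22. n13.cnt = 0  [terminal]
23. n14.env = 25  [S.key * -2 + 79]
24. n15.tag = "pn"  [terminal]
25. n14.pre = true  [B.env > 24]
26. n12.mk = true  [S.key == 27]
27. n12.lim = "kz"  ["kz"]
28. n1.live = true  [S₂.mk and A.cnt]
29. n1.pre = false  [A.env > 5]
30. n0.mk = false  [A.pre == true]
31. n0.lim = "vw"  ["vw"]

1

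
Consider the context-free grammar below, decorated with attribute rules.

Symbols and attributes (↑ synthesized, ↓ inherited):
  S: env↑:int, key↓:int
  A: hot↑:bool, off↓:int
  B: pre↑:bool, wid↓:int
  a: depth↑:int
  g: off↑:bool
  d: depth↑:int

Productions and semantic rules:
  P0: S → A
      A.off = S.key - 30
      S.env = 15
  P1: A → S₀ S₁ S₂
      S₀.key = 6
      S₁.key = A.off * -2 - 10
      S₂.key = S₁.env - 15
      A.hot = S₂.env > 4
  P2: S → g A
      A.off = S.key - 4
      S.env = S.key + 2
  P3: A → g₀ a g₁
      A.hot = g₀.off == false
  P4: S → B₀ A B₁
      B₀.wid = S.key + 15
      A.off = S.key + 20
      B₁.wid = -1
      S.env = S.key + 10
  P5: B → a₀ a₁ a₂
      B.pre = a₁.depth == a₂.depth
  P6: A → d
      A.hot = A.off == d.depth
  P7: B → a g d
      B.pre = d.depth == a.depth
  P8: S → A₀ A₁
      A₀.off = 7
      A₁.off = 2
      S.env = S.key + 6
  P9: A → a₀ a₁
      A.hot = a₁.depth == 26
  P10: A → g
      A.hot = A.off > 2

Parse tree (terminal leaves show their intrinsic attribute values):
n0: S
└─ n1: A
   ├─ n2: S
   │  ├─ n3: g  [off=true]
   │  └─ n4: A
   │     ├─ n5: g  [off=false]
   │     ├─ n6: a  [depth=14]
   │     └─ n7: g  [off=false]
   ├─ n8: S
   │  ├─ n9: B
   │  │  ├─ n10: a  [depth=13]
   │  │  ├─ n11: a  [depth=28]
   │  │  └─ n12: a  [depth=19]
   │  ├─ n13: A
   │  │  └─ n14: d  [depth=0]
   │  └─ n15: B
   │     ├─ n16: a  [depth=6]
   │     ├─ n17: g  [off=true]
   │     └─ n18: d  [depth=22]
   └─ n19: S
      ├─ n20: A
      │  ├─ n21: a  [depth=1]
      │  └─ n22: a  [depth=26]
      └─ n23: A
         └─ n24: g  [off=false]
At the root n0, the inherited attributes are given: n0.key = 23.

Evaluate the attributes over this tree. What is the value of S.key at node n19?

1. n0.key = 23  [given at root]
2. n1.off = -7  [S.key - 30]
3. n2.key = 6  [6]
4. n3.off = true  [terminal]
5. n4.off = 2  [S.key - 4]
6. n5.off = false  [terminal]
7. n6.depth = 14  [terminal]
8. n7.off = false  [terminal]
9. n4.hot = true  [g₀.off == false]
10. n2.env = 8  [S.key + 2]
11. n8.key = 4  [A.off * -2 - 10]
12. n9.wid = 19  [S.key + 15]
13. n10.depth = 13  [terminal]
14. n11.depth = 28  [terminal]
15. n12.depth = 19  [terminal]
16. n9.pre = false  [a₁.depth == a₂.depth]
17. n13.off = 24  [S.key + 20]
18. n14.depth = 0  [terminal]
19. n13.hot = false  [A.off == d.depth]
20. n15.wid = -1  [-1]
21. n16.depth = 6  [terminal]
22. n17.off = true  [terminal]
23. n18.depth = 22  [terminal]
24. n15.pre = false  [d.depth == a.depth]
25. n8.env = 14  [S.key + 10]
26. n19.key = -1  [S₁.env - 15]
27. n20.off = 7  [7]
28. n21.depth = 1  [terminal]
29. n22.depth = 26  [terminal]
30. n20.hot = true  [a₁.depth == 26]
31. n23.off = 2  [2]
32. n24.off = false  [terminal]
33. n23.hot = false  [A.off > 2]
34. n19.env = 5  [S.key + 6]
35. n1.hot = true  [S₂.env > 4]
36. n0.env = 15  [15]

-1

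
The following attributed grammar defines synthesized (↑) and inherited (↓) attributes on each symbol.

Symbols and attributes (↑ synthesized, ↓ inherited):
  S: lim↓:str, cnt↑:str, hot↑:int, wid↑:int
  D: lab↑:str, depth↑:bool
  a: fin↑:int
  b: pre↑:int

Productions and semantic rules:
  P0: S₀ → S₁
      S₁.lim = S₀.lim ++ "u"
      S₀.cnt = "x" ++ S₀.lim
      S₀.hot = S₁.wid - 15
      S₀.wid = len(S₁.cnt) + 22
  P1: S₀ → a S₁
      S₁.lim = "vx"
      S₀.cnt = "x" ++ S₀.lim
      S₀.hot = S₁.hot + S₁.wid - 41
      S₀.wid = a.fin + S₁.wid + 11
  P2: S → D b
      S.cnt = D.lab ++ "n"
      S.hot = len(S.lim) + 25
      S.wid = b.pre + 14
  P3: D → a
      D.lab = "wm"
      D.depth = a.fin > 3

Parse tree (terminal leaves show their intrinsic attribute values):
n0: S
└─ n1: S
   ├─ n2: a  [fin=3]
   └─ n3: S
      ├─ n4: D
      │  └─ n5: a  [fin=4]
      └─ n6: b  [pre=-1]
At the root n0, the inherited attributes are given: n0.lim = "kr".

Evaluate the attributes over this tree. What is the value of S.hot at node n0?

1. n0.lim = "kr"  [given at root]
2. n1.lim = "kru"  [S₀.lim ++ "u"]
3. n2.fin = 3  [terminal]
4. n3.lim = "vx"  ["vx"]
5. n5.fin = 4  [terminal]
6. n4.lab = "wm"  ["wm"]
7. n4.depth = true  [a.fin > 3]
8. n6.pre = -1  [terminal]
9. n3.cnt = "wmn"  [D.lab ++ "n"]
10. n3.hot = 27  [len(S.lim) + 25]
11. n3.wid = 13  [b.pre + 14]
12. n1.cnt = "xkru"  ["x" ++ S₀.lim]
13. n1.hot = -1  [S₁.hot + S₁.wid - 41]
14. n1.wid = 27  [a.fin + S₁.wid + 11]
15. n0.cnt = "xkr"  ["x" ++ S₀.lim]
16. n0.hot = 12  [S₁.wid - 15]
17. n0.wid = 26  [len(S₁.cnt) + 22]

12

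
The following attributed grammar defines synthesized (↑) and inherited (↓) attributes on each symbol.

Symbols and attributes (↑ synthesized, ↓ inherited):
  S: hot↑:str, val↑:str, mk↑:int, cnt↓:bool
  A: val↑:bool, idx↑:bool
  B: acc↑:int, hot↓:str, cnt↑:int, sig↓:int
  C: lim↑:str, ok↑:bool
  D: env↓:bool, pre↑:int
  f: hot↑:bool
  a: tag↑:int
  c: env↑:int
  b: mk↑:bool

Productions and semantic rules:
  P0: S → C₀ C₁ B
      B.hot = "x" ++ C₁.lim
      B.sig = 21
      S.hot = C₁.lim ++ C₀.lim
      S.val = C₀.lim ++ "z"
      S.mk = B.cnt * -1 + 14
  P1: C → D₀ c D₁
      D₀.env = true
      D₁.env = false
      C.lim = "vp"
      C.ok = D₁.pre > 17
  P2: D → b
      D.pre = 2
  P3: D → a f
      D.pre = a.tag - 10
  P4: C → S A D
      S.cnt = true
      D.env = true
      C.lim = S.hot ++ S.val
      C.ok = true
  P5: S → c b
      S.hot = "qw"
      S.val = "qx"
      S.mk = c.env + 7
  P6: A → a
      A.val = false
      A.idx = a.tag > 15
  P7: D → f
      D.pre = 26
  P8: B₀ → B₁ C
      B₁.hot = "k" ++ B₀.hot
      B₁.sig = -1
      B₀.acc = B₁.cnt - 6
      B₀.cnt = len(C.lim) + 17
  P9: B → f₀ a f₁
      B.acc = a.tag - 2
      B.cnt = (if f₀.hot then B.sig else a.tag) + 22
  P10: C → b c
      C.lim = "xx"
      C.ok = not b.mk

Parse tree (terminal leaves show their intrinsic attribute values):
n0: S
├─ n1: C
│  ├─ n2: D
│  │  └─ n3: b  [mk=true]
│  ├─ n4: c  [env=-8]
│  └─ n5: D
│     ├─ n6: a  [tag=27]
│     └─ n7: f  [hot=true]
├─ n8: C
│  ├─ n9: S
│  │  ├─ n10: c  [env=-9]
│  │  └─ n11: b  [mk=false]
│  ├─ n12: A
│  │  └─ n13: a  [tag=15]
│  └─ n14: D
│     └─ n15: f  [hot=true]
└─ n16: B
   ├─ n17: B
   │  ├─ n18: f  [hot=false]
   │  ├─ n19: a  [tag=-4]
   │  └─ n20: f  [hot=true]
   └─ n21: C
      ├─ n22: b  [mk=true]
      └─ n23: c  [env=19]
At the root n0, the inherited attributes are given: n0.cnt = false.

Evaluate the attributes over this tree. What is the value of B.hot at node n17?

1. n0.cnt = false  [given at root]
2. n2.env = true  [true]
3. n3.mk = true  [terminal]
4. n2.pre = 2  [2]
5. n4.env = -8  [terminal]
6. n5.env = false  [false]
7. n6.tag = 27  [terminal]
8. n7.hot = true  [terminal]
9. n5.pre = 17  [a.tag - 10]
10. n1.lim = "vp"  ["vp"]
11. n1.ok = false  [D₁.pre > 17]
12. n9.cnt = true  [true]
13. n10.env = -9  [terminal]
14. n11.mk = false  [terminal]
15. n9.hot = "qw"  ["qw"]
16. n9.val = "qx"  ["qx"]
17. n9.mk = -2  [c.env + 7]
18. n13.tag = 15  [terminal]
19. n12.val = false  [false]
20. n12.idx = false  [a.tag > 15]
21. n14.env = true  [true]
22. n15.hot = true  [terminal]
23. n14.pre = 26  [26]
24. n8.lim = "qwqx"  [S.hot ++ S.val]
25. n8.ok = true  [true]
26. n16.hot = "xqwqx"  ["x" ++ C₁.lim]
27. n16.sig = 21  [21]
28. n17.hot = "kxqwqx"  ["k" ++ B₀.hot]
29. n17.sig = -1  [-1]
30. n18.hot = false  [terminal]
31. n19.tag = -4  [terminal]
32. n20.hot = true  [terminal]
33. n17.acc = -6  [a.tag - 2]
34. n17.cnt = 18  [(if f₀.hot then B.sig else a.tag) + 22]
35. n22.mk = true  [terminal]
36. n23.env = 19  [terminal]
37. n21.lim = "xx"  ["xx"]
38. n21.ok = false  [not b.mk]
39. n16.acc = 12  [B₁.cnt - 6]
40. n16.cnt = 19  [len(C.lim) + 17]
41. n0.hot = "qwqxvp"  [C₁.lim ++ C₀.lim]
42. n0.val = "vpz"  [C₀.lim ++ "z"]
43. n0.mk = -5  [B.cnt * -1 + 14]

"kxqwqx"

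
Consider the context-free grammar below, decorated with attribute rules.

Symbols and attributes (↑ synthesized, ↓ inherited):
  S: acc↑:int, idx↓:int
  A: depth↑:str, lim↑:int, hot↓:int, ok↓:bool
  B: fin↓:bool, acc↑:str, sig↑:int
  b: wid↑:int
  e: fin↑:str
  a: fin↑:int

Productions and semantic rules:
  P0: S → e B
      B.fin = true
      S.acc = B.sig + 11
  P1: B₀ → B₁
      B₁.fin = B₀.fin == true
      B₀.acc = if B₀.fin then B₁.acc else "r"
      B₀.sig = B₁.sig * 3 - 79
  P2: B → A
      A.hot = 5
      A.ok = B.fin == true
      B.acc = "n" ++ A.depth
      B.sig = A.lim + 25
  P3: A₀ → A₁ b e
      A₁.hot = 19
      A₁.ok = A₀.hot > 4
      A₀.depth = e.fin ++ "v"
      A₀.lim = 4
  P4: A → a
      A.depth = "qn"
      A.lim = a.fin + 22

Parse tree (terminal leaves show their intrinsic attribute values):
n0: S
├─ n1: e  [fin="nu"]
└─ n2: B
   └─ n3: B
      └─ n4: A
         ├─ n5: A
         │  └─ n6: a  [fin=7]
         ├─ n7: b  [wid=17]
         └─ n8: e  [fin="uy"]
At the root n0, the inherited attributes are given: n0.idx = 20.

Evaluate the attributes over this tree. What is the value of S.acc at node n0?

19

1. n0.idx = 20  [given at root]
2. n1.fin = "nu"  [terminal]
3. n2.fin = true  [true]
4. n3.fin = true  [B₀.fin == true]
5. n4.hot = 5  [5]
6. n4.ok = true  [B.fin == true]
7. n5.hot = 19  [19]
8. n5.ok = true  [A₀.hot > 4]
9. n6.fin = 7  [terminal]
10. n5.depth = "qn"  ["qn"]
11. n5.lim = 29  [a.fin + 22]
12. n7.wid = 17  [terminal]
13. n8.fin = "uy"  [terminal]
14. n4.depth = "uyv"  [e.fin ++ "v"]
15. n4.lim = 4  [4]
16. n3.acc = "nuyv"  ["n" ++ A.depth]
17. n3.sig = 29  [A.lim + 25]
18. n2.acc = "nuyv"  [if B₀.fin then B₁.acc else "r"]
19. n2.sig = 8  [B₁.sig * 3 - 79]
20. n0.acc = 19  [B.sig + 11]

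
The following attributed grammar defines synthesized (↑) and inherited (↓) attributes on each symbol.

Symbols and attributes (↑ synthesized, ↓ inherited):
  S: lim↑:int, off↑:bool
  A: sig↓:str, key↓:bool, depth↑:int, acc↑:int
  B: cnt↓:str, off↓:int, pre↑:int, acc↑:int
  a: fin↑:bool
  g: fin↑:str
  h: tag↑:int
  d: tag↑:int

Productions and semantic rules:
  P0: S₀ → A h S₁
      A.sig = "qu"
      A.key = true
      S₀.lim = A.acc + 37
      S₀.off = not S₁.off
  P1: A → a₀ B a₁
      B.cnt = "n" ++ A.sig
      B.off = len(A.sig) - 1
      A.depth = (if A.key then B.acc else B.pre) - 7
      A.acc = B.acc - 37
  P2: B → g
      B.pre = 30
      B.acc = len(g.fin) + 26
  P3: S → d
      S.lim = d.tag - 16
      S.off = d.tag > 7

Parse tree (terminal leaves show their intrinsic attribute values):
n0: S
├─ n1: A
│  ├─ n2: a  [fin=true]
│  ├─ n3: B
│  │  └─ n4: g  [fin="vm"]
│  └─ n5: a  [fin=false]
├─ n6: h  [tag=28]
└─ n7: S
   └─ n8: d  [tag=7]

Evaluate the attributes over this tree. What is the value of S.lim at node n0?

28

1. n1.sig = "qu"  ["qu"]
2. n1.key = true  [true]
3. n2.fin = true  [terminal]
4. n3.cnt = "nqu"  ["n" ++ A.sig]
5. n3.off = 1  [len(A.sig) - 1]
6. n4.fin = "vm"  [terminal]
7. n3.pre = 30  [30]
8. n3.acc = 28  [len(g.fin) + 26]
9. n5.fin = false  [terminal]
10. n1.depth = 21  [(if A.key then B.acc else B.pre) - 7]
11. n1.acc = -9  [B.acc - 37]
12. n6.tag = 28  [terminal]
13. n8.tag = 7  [terminal]
14. n7.lim = -9  [d.tag - 16]
15. n7.off = false  [d.tag > 7]
16. n0.lim = 28  [A.acc + 37]
17. n0.off = true  [not S₁.off]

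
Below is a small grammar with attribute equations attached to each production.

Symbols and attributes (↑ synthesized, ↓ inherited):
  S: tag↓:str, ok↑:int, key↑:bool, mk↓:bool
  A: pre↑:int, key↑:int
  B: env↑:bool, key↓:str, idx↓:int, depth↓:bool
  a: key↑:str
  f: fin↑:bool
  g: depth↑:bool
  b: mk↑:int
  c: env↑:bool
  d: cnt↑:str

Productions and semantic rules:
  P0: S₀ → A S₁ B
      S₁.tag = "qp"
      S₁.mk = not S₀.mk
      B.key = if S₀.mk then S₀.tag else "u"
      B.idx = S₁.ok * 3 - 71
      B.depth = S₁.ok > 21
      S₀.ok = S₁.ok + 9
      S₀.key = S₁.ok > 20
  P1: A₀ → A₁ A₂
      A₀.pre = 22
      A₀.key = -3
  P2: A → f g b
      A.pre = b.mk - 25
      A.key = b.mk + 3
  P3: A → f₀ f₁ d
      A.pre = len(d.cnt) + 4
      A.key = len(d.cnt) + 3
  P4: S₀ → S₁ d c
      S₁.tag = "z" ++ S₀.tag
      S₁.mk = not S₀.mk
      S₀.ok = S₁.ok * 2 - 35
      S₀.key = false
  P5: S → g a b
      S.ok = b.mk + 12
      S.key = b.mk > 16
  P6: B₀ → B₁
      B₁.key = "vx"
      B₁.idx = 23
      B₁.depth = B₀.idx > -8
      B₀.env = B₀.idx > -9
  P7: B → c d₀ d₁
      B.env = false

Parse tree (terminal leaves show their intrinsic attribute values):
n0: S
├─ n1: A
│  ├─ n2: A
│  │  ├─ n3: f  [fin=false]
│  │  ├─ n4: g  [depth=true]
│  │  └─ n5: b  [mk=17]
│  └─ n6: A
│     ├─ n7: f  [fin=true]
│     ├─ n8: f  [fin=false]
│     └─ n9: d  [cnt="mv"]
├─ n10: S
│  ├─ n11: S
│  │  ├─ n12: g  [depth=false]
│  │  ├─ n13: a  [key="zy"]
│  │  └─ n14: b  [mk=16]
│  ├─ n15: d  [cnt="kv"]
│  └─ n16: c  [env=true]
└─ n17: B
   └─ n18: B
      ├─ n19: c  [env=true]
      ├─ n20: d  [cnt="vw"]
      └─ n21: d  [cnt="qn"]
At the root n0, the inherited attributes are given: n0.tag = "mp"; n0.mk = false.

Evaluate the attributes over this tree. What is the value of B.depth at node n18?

1. n0.tag = "mp"  [given at root]
2. n0.mk = false  [given at root]
3. n3.fin = false  [terminal]
4. n4.depth = true  [terminal]
5. n5.mk = 17  [terminal]
6. n2.pre = -8  [b.mk - 25]
7. n2.key = 20  [b.mk + 3]
8. n7.fin = true  [terminal]
9. n8.fin = false  [terminal]
10. n9.cnt = "mv"  [terminal]
11. n6.pre = 6  [len(d.cnt) + 4]
12. n6.key = 5  [len(d.cnt) + 3]
13. n1.pre = 22  [22]
14. n1.key = -3  [-3]
15. n10.tag = "qp"  ["qp"]
16. n10.mk = true  [not S₀.mk]
17. n11.tag = "zqp"  ["z" ++ S₀.tag]
18. n11.mk = false  [not S₀.mk]
19. n12.depth = false  [terminal]
20. n13.key = "zy"  [terminal]
21. n14.mk = 16  [terminal]
22. n11.ok = 28  [b.mk + 12]
23. n11.key = false  [b.mk > 16]
24. n15.cnt = "kv"  [terminal]
25. n16.env = true  [terminal]
26. n10.ok = 21  [S₁.ok * 2 - 35]
27. n10.key = false  [false]
28. n17.key = "u"  [if S₀.mk then S₀.tag else "u"]
29. n17.idx = -8  [S₁.ok * 3 - 71]
30. n17.depth = false  [S₁.ok > 21]
31. n18.key = "vx"  ["vx"]
32. n18.idx = 23  [23]
33. n18.depth = false  [B₀.idx > -8]
34. n19.env = true  [terminal]
35. n20.cnt = "vw"  [terminal]
36. n21.cnt = "qn"  [terminal]
37. n18.env = false  [false]
38. n17.env = true  [B₀.idx > -9]
39. n0.ok = 30  [S₁.ok + 9]
40. n0.key = true  [S₁.ok > 20]

false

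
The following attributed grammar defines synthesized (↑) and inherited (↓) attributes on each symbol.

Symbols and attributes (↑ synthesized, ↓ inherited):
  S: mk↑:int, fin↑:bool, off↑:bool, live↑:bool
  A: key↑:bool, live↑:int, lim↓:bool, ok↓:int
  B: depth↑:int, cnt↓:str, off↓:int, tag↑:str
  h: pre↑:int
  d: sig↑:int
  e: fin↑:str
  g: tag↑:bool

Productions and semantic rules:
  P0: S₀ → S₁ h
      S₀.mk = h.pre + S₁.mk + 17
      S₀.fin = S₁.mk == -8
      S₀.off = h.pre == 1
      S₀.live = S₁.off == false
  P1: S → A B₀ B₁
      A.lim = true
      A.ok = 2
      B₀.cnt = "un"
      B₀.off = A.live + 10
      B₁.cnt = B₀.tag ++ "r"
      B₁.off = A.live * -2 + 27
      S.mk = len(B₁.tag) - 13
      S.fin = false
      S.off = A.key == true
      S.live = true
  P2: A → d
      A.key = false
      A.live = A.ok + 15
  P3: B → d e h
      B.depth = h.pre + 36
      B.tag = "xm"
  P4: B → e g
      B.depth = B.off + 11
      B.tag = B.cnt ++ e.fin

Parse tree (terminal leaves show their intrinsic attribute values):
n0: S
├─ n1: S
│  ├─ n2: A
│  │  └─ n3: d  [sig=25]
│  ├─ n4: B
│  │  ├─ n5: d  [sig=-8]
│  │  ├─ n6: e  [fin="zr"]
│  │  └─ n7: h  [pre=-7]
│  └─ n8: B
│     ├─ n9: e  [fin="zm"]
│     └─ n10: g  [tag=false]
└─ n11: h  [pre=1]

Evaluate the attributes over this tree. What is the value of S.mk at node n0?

1. n2.lim = true  [true]
2. n2.ok = 2  [2]
3. n3.sig = 25  [terminal]
4. n2.key = false  [false]
5. n2.live = 17  [A.ok + 15]
6. n4.cnt = "un"  ["un"]
7. n4.off = 27  [A.live + 10]
8. n5.sig = -8  [terminal]
9. n6.fin = "zr"  [terminal]
10. n7.pre = -7  [terminal]
11. n4.depth = 29  [h.pre + 36]
12. n4.tag = "xm"  ["xm"]
13. n8.cnt = "xmr"  [B₀.tag ++ "r"]
14. n8.off = -7  [A.live * -2 + 27]
15. n9.fin = "zm"  [terminal]
16. n10.tag = false  [terminal]
17. n8.depth = 4  [B.off + 11]
18. n8.tag = "xmrzm"  [B.cnt ++ e.fin]
19. n1.mk = -8  [len(B₁.tag) - 13]
20. n1.fin = false  [false]
21. n1.off = false  [A.key == true]
22. n1.live = true  [true]
23. n11.pre = 1  [terminal]
24. n0.mk = 10  [h.pre + S₁.mk + 17]
25. n0.fin = true  [S₁.mk == -8]
26. n0.off = true  [h.pre == 1]
27. n0.live = true  [S₁.off == false]

10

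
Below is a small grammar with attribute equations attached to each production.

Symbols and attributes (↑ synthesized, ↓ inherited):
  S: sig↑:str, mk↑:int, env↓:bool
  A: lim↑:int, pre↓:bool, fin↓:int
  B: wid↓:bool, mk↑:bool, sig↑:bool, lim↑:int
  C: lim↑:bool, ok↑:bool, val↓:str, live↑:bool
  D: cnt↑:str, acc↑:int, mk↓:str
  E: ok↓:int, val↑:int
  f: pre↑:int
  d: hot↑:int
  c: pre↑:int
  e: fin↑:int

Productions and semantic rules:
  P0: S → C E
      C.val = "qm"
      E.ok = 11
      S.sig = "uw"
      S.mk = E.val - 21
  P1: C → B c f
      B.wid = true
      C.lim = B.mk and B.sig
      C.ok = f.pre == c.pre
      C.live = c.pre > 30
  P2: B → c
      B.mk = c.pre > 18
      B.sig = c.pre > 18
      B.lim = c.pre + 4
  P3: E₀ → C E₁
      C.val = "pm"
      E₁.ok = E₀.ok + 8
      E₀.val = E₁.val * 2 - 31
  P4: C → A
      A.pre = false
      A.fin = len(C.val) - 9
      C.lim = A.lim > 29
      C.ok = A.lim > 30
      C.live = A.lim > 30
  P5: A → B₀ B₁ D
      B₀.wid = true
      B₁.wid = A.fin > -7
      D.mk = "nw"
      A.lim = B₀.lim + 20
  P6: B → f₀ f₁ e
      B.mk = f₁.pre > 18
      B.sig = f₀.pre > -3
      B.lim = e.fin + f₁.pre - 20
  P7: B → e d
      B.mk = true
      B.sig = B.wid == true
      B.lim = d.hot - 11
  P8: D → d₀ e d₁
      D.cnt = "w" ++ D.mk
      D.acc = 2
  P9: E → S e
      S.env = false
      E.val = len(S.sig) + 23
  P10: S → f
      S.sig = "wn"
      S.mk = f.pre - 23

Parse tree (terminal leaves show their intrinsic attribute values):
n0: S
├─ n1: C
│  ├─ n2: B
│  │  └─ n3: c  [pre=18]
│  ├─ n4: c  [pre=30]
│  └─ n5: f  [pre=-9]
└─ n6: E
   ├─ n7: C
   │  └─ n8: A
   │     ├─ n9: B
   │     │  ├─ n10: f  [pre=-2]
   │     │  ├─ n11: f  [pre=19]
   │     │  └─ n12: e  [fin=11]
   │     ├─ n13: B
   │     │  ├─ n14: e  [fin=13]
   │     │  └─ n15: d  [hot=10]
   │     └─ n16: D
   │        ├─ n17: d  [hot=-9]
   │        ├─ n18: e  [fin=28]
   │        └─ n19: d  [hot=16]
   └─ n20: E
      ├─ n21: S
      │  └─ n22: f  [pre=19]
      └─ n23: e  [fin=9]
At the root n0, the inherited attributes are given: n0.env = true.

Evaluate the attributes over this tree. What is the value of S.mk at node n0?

1. n0.env = true  [given at root]
2. n1.val = "qm"  ["qm"]
3. n2.wid = true  [true]
4. n3.pre = 18  [terminal]
5. n2.mk = false  [c.pre > 18]
6. n2.sig = false  [c.pre > 18]
7. n2.lim = 22  [c.pre + 4]
8. n4.pre = 30  [terminal]
9. n5.pre = -9  [terminal]
10. n1.lim = false  [B.mk and B.sig]
11. n1.ok = false  [f.pre == c.pre]
12. n1.live = false  [c.pre > 30]
13. n6.ok = 11  [11]
14. n7.val = "pm"  ["pm"]
15. n8.pre = false  [false]
16. n8.fin = -7  [len(C.val) - 9]
17. n9.wid = true  [true]
18. n10.pre = -2  [terminal]
19. n11.pre = 19  [terminal]
20. n12.fin = 11  [terminal]
21. n9.mk = true  [f₁.pre > 18]
22. n9.sig = true  [f₀.pre > -3]
23. n9.lim = 10  [e.fin + f₁.pre - 20]
24. n13.wid = false  [A.fin > -7]
25. n14.fin = 13  [terminal]
26. n15.hot = 10  [terminal]
27. n13.mk = true  [true]
28. n13.sig = false  [B.wid == true]
29. n13.lim = -1  [d.hot - 11]
30. n16.mk = "nw"  ["nw"]
31. n17.hot = -9  [terminal]
32. n18.fin = 28  [terminal]
33. n19.hot = 16  [terminal]
34. n16.cnt = "wnw"  ["w" ++ D.mk]
35. n16.acc = 2  [2]
36. n8.lim = 30  [B₀.lim + 20]
37. n7.lim = true  [A.lim > 29]
38. n7.ok = false  [A.lim > 30]
39. n7.live = false  [A.lim > 30]
40. n20.ok = 19  [E₀.ok + 8]
41. n21.env = false  [false]
42. n22.pre = 19  [terminal]
43. n21.sig = "wn"  ["wn"]
44. n21.mk = -4  [f.pre - 23]
45. n23.fin = 9  [terminal]
46. n20.val = 25  [len(S.sig) + 23]
47. n6.val = 19  [E₁.val * 2 - 31]
48. n0.sig = "uw"  ["uw"]
49. n0.mk = -2  [E.val - 21]

-2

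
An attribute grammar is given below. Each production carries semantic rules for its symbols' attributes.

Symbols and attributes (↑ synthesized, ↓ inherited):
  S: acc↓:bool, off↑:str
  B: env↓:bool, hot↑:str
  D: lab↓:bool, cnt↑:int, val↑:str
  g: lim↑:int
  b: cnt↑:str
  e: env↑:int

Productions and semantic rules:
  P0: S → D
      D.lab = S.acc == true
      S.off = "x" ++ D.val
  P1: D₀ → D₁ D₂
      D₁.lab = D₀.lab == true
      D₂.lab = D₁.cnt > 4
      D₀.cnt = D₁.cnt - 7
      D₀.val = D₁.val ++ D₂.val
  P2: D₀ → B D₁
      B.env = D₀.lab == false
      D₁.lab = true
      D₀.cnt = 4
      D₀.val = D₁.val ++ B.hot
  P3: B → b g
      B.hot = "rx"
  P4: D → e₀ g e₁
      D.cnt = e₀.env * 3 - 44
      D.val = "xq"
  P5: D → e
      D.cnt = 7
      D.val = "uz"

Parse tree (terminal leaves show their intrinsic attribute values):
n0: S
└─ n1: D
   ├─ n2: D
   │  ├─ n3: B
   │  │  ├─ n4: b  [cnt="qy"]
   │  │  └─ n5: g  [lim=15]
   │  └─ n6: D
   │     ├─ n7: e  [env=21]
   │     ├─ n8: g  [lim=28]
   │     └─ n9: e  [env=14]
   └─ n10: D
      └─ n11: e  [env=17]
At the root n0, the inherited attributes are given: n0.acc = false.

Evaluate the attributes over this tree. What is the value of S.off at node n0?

"xxqrxuz"

1. n0.acc = false  [given at root]
2. n1.lab = false  [S.acc == true]
3. n2.lab = false  [D₀.lab == true]
4. n3.env = true  [D₀.lab == false]
5. n4.cnt = "qy"  [terminal]
6. n5.lim = 15  [terminal]
7. n3.hot = "rx"  ["rx"]
8. n6.lab = true  [true]
9. n7.env = 21  [terminal]
10. n8.lim = 28  [terminal]
11. n9.env = 14  [terminal]
12. n6.cnt = 19  [e₀.env * 3 - 44]
13. n6.val = "xq"  ["xq"]
14. n2.cnt = 4  [4]
15. n2.val = "xqrx"  [D₁.val ++ B.hot]
16. n10.lab = false  [D₁.cnt > 4]
17. n11.env = 17  [terminal]
18. n10.cnt = 7  [7]
19. n10.val = "uz"  ["uz"]
20. n1.cnt = -3  [D₁.cnt - 7]
21. n1.val = "xqrxuz"  [D₁.val ++ D₂.val]
22. n0.off = "xxqrxuz"  ["x" ++ D.val]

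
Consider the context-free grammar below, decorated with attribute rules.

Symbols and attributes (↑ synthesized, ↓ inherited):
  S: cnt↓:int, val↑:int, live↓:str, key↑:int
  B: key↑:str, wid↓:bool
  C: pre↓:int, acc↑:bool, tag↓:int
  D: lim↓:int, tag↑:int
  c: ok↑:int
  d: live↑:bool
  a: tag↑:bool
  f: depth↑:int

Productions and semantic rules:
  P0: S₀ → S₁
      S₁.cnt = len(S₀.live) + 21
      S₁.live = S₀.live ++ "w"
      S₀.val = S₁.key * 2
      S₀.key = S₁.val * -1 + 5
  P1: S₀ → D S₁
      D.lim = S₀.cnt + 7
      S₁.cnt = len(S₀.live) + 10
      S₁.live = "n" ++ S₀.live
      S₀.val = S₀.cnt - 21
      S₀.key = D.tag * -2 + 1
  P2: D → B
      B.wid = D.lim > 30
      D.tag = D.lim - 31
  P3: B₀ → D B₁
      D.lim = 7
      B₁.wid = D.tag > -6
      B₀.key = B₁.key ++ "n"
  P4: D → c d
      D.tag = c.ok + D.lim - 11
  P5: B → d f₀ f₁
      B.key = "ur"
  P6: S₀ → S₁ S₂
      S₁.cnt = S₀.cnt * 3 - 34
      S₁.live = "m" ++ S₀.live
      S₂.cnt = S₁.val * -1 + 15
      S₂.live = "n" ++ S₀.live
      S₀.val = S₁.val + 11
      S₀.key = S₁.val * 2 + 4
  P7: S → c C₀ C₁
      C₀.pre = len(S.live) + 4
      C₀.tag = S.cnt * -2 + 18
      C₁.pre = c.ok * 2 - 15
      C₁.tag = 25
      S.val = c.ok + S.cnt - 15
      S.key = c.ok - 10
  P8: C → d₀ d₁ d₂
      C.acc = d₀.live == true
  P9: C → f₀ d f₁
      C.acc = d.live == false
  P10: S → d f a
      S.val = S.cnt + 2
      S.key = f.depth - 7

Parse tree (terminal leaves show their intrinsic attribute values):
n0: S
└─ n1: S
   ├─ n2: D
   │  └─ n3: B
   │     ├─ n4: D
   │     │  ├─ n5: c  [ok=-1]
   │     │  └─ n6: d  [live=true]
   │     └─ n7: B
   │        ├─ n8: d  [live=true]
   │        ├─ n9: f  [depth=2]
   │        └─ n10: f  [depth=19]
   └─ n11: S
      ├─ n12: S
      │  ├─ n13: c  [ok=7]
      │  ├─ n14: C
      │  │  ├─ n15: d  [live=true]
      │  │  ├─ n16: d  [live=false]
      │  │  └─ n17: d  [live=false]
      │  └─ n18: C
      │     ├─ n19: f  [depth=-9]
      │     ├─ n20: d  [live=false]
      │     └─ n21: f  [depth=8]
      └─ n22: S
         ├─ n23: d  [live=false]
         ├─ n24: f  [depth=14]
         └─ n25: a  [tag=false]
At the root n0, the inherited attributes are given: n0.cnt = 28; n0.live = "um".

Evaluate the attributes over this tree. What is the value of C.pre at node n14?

1. n0.cnt = 28  [given at root]
2. n0.live = "um"  [given at root]
3. n1.cnt = 23  [len(S₀.live) + 21]
4. n1.live = "umw"  [S₀.live ++ "w"]
5. n2.lim = 30  [S₀.cnt + 7]
6. n3.wid = false  [D.lim > 30]
7. n4.lim = 7  [7]
8. n5.ok = -1  [terminal]
9. n6.live = true  [terminal]
10. n4.tag = -5  [c.ok + D.lim - 11]
11. n7.wid = true  [D.tag > -6]
12. n8.live = true  [terminal]
13. n9.depth = 2  [terminal]
14. n10.depth = 19  [terminal]
15. n7.key = "ur"  ["ur"]
16. n3.key = "urn"  [B₁.key ++ "n"]
17. n2.tag = -1  [D.lim - 31]
18. n11.cnt = 13  [len(S₀.live) + 10]
19. n11.live = "numw"  ["n" ++ S₀.live]
20. n12.cnt = 5  [S₀.cnt * 3 - 34]
21. n12.live = "mnumw"  ["m" ++ S₀.live]
22. n13.ok = 7  [terminal]
23. n14.pre = 9  [len(S.live) + 4]
24. n14.tag = 8  [S.cnt * -2 + 18]
25. n15.live = true  [terminal]
26. n16.live = false  [terminal]
27. n17.live = false  [terminal]
28. n14.acc = true  [d₀.live == true]
29. n18.pre = -1  [c.ok * 2 - 15]
30. n18.tag = 25  [25]
31. n19.depth = -9  [terminal]
32. n20.live = false  [terminal]
33. n21.depth = 8  [terminal]
34. n18.acc = true  [d.live == false]
35. n12.val = -3  [c.ok + S.cnt - 15]
36. n12.key = -3  [c.ok - 10]
37. n22.cnt = 18  [S₁.val * -1 + 15]
38. n22.live = "nnumw"  ["n" ++ S₀.live]
39. n23.live = false  [terminal]
40. n24.depth = 14  [terminal]
41. n25.tag = false  [terminal]
42. n22.val = 20  [S.cnt + 2]
43. n22.key = 7  [f.depth - 7]
44. n11.val = 8  [S₁.val + 11]
45. n11.key = -2  [S₁.val * 2 + 4]
46. n1.val = 2  [S₀.cnt - 21]
47. n1.key = 3  [D.tag * -2 + 1]
48. n0.val = 6  [S₁.key * 2]
49. n0.key = 3  [S₁.val * -1 + 5]

9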